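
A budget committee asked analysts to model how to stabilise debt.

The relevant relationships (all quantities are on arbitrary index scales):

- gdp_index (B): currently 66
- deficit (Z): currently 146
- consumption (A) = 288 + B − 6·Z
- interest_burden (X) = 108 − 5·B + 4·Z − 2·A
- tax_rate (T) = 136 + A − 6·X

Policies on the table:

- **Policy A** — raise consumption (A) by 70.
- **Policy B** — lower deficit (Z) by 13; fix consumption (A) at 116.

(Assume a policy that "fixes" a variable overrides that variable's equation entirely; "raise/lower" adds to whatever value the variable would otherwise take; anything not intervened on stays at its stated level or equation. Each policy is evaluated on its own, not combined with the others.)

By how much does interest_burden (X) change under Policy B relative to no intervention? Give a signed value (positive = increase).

-1328

Baseline:
  B = 66
  Z = 146
  A = 288 + 66 − 6·146 = -522
  X = 108 − 5·66 + 4·146 − 2·(-522) = 1406
Policy B (Z − 13, A := 116):
  B = 66
  Z = 146 − 13 = 133
  A = 116
  X = 108 − 5·66 + 4·133 − 2·116 = 78
Change in X: 78 − 1406 = -1328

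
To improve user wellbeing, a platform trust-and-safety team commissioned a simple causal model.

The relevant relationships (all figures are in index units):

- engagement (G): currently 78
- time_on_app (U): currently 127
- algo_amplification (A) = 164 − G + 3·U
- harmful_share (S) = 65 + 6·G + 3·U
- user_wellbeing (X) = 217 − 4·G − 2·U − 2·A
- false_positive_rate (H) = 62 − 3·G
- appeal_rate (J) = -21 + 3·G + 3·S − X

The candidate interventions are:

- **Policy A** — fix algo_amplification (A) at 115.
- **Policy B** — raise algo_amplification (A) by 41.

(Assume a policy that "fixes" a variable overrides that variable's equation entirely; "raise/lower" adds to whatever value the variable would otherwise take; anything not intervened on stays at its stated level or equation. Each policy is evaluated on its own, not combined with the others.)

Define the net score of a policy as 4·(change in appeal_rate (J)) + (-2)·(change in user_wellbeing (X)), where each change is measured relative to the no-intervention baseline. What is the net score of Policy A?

-4224

Baseline:
  G = 78
  U = 127
  A = 164 − 78 + 3·127 = 467
  S = 65 + 6·78 + 3·127 = 914
  X = 217 − 4·78 − 2·127 − 2·467 = -1283
  J = -21 + 3·78 + 3·914 − (-1283) = 4238
Policy A (A := 115):
  G = 78
  U = 127
  A = 115
  S = 65 + 6·78 + 3·127 = 914
  X = 217 − 4·78 − 2·127 − 2·115 = -579
  J = -21 + 3·78 + 3·914 − (-579) = 3534
ΔJ = 3534 − 4238 = -704; ΔX = -579 − (-1283) = 704
Score = 4·(-704) + (-2)·704 = -4224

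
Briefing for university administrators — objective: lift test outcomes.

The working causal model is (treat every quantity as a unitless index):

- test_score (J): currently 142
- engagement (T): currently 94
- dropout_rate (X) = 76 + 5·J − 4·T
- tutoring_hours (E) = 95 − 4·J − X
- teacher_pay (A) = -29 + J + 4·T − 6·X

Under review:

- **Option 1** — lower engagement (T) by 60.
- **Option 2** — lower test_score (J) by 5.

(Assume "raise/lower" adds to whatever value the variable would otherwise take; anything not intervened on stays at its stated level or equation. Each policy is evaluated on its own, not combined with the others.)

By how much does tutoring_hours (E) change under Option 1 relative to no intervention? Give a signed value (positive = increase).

Baseline:
  J = 142
  T = 94
  X = 76 + 5·142 − 4·94 = 410
  E = 95 − 4·142 − 410 = -883
Option 1 (T − 60):
  J = 142
  T = 94 − 60 = 34
  X = 76 + 5·142 − 4·34 = 650
  E = 95 − 4·142 − 650 = -1123
Change in E: -1123 − (-883) = -240

-240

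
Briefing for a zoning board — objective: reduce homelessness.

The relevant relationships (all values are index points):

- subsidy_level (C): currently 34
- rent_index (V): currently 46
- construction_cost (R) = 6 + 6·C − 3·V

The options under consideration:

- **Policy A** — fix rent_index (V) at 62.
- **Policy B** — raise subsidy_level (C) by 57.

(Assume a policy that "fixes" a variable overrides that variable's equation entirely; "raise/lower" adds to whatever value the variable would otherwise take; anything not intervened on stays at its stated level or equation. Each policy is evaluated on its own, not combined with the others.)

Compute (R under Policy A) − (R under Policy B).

Policy A (V := 62):
  C = 34
  V = 62
  R = 6 + 6·34 − 3·62 = 24
Policy B (C + 57):
  C = 34 + 57 = 91
  V = 46
  R = 6 + 6·91 − 3·46 = 414
R: 24 − 414 = -390

-390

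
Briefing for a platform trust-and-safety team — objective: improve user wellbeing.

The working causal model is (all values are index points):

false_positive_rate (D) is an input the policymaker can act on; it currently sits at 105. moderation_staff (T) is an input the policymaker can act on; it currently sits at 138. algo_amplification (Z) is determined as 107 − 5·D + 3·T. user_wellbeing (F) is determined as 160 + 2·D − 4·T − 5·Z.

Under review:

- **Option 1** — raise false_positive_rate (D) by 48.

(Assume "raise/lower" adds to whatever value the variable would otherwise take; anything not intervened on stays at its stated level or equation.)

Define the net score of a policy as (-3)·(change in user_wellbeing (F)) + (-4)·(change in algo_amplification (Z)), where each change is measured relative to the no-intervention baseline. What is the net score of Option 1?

Baseline:
  D = 105
  T = 138
  Z = 107 − 5·105 + 3·138 = -4
  F = 160 + 2·105 − 4·138 − 5·(-4) = -162
Option 1 (D + 48):
  D = 105 + 48 = 153
  T = 138
  Z = 107 − 5·153 + 3·138 = -244
  F = 160 + 2·153 − 4·138 − 5·(-244) = 1134
ΔF = 1134 − (-162) = 1296; ΔZ = -244 − (-4) = -240
Score = (-3)·1296 + (-4)·(-240) = -2928

-2928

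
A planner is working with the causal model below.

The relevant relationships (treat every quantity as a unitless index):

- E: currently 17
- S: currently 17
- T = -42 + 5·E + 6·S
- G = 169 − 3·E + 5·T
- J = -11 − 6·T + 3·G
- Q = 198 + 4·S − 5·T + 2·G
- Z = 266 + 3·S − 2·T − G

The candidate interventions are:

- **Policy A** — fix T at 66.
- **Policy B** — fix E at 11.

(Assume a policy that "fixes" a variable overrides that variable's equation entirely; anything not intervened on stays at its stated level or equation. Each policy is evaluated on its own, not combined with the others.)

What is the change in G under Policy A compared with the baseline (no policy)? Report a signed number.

-395

Baseline:
  E = 17
  S = 17
  T = -42 + 5·17 + 6·17 = 145
  G = 169 − 3·17 + 5·145 = 843
Policy A (T := 66):
  E = 17
  S = 17
  T = 66
  G = 169 − 3·17 + 5·66 = 448
Change in G: 448 − 843 = -395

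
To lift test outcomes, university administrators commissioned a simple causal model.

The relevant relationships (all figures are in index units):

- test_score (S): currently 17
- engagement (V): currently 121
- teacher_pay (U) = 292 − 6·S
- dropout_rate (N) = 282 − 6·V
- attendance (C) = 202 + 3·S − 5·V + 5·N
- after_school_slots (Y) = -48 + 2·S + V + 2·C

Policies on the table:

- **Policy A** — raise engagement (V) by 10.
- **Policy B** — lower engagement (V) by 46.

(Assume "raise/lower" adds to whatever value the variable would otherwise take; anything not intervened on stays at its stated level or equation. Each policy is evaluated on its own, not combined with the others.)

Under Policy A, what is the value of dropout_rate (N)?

Policy A (V + 10):
  V = 121 + 10 = 131
  N = 282 − 6·131 = -504

-504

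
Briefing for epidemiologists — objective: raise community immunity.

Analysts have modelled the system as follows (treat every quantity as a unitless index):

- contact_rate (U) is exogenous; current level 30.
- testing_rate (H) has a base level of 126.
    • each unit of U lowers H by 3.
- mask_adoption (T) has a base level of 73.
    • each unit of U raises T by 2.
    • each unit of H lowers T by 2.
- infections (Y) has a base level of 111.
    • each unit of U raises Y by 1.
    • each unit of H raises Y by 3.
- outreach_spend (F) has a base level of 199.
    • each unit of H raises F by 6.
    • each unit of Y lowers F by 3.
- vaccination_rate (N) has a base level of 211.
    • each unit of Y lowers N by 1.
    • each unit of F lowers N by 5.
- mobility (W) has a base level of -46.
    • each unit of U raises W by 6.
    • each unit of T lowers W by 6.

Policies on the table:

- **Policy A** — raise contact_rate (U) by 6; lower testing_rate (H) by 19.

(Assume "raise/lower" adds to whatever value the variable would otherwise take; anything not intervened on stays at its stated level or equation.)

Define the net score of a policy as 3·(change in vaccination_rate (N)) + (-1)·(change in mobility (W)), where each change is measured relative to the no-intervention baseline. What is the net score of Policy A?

Baseline:
  U = 30
  H = 126 − 3·30 = 36
  T = 73 + 2·30 − 2·36 = 61
  Y = 111 + 30 + 3·36 = 249
  F = 199 + 6·36 − 3·249 = -332
  N = 211 − 249 − 5·(-332) = 1622
  W = -46 + 6·30 − 6·61 = -232
Policy A (U + 6, H − 19):
  U = 30 + 6 = 36
  H = 126 − 3·36 (−19 from intervention) = -1
  T = 73 + 2·36 − 2·(-1) = 147
  Y = 111 + 36 + 3·(-1) = 144
  F = 199 + 6·(-1) − 3·144 = -239
  N = 211 − 144 − 5·(-239) = 1262
  W = -46 + 6·36 − 6·147 = -712
ΔN = 1262 − 1622 = -360; ΔW = -712 − (-232) = -480
Score = 3·(-360) + (-1)·(-480) = -600

-600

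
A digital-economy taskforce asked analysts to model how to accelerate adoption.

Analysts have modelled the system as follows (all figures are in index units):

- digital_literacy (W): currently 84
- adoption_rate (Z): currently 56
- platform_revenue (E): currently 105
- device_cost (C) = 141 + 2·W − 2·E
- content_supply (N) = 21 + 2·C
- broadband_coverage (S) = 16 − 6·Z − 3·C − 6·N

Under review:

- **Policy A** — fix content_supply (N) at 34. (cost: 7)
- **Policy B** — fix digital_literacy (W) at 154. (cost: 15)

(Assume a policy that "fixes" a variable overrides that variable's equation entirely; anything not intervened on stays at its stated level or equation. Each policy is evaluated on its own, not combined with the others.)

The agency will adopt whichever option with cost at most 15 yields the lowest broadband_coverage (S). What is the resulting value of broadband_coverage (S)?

Policy A (N := 34):
  W = 84
  Z = 56
  E = 105
  C = 141 + 2·84 − 2·105 = 99
  N = 34
  S = 16 − 6·56 − 3·99 − 6·34 = -821
Policy B (W := 154):
  W = 154
  Z = 56
  E = 105
  C = 141 + 2·154 − 2·105 = 239
  N = 21 + 2·239 = 499
  S = 16 − 6·56 − 3·239 − 6·499 = -4031
Comparing — Policy A: S=-821, Policy B: S=-4031. Lowest is -4031 (Policy B).

-4031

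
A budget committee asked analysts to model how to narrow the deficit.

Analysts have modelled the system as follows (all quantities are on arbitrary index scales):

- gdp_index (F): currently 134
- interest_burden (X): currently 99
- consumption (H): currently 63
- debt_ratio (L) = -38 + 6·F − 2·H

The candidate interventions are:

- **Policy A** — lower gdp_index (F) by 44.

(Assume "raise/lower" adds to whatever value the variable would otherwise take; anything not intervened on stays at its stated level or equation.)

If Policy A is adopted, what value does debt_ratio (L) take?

Policy A (F − 44):
  F = 134 − 44 = 90
  H = 63
  L = -38 + 6·90 − 2·63 = 376

376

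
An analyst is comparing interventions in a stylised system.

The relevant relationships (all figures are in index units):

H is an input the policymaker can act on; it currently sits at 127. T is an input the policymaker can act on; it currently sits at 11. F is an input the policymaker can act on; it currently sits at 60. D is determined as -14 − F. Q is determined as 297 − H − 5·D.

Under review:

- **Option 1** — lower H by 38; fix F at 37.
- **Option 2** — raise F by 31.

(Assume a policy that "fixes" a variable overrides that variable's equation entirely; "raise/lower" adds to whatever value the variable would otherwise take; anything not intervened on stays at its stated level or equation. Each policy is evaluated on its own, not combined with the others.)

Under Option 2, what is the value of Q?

695

Option 2 (F + 31):
  H = 127
  F = 60 + 31 = 91
  D = -14 − 91 = -105
  Q = 297 − 127 − 5·(-105) = 695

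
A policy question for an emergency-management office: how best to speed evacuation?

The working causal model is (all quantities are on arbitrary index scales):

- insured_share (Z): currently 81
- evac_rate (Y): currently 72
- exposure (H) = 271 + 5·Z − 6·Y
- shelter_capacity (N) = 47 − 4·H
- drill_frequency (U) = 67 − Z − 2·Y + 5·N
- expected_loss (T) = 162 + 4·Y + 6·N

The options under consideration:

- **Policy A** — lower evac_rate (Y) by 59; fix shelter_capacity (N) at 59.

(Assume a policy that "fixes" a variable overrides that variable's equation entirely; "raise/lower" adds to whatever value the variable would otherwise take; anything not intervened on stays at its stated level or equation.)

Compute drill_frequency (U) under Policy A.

Policy A (Y − 59, N := 59):
  Z = 81
  Y = 72 − 59 = 13
  H = 271 + 5·81 − 6·13 = 598
  N = 59
  U = 67 − 81 − 2·13 + 5·59 = 255

255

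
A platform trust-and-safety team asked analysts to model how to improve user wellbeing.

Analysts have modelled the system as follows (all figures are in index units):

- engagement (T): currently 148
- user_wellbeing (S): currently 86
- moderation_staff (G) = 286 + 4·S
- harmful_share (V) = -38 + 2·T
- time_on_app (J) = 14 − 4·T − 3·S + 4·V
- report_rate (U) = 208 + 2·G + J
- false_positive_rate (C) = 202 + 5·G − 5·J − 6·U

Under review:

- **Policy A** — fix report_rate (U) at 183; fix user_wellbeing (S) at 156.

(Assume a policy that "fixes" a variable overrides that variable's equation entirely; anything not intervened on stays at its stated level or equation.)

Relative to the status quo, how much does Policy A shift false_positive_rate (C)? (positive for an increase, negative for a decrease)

Baseline:
  T = 148
  S = 86
  G = 286 + 4·86 = 630
  V = -38 + 2·148 = 258
  J = 14 − 4·148 − 3·86 + 4·258 = 196
  U = 208 + 2·630 + 196 = 1664
  C = 202 + 5·630 − 5·196 − 6·1664 = -7612
Policy A (U := 183, S := 156):
  T = 148
  S = 156
  G = 286 + 4·156 = 910
  V = -38 + 2·148 = 258
  J = 14 − 4·148 − 3·156 + 4·258 = -14
  U = 183
  C = 202 + 5·910 − 5·(-14) − 6·183 = 3724
Change in C: 3724 − (-7612) = 11336

11336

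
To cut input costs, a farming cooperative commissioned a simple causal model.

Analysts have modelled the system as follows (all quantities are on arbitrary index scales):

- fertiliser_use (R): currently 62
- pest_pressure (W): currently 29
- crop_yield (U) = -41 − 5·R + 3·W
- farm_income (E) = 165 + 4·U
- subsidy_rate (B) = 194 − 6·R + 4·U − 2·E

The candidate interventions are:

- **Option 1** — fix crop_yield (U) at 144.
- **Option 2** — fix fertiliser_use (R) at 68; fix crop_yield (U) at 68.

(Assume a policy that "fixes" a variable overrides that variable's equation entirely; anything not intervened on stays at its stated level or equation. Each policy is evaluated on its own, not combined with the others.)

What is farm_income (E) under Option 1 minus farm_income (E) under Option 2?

304

Option 1 (U := 144):
  R = 62
  W = 29
  U = 144
  E = 165 + 4·144 = 741
Option 2 (R := 68, U := 68):
  R = 68
  W = 29
  U = 68
  E = 165 + 4·68 = 437
E: 741 − 437 = 304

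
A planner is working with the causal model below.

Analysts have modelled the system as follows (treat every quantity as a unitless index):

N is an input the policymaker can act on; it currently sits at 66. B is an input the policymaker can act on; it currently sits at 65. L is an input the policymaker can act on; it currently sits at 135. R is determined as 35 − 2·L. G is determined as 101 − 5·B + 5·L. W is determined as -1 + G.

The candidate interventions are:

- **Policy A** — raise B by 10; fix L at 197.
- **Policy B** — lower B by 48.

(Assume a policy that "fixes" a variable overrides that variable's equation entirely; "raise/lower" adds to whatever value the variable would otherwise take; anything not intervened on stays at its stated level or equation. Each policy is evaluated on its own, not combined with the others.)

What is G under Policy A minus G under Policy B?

20

Policy A (B + 10, L := 197):
  B = 65 + 10 = 75
  L = 197
  G = 101 − 5·75 + 5·197 = 711
Policy B (B − 48):
  B = 65 − 48 = 17
  L = 135
  G = 101 − 5·17 + 5·135 = 691
G: 711 − 691 = 20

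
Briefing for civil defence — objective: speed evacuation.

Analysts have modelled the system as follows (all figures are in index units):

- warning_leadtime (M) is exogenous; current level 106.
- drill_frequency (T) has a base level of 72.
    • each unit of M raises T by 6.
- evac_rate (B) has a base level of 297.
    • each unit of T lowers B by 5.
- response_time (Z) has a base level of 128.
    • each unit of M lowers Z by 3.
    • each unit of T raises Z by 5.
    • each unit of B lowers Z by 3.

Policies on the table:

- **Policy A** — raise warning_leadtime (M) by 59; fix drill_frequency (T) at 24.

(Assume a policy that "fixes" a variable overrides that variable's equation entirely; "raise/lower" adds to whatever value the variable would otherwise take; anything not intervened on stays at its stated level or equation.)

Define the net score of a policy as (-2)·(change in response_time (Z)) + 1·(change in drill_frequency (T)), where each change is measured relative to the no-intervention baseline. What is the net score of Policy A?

27030

Baseline:
  M = 106
  T = 72 + 6·106 = 708
  B = 297 − 5·708 = -3243
  Z = 128 − 3·106 + 5·708 − 3·(-3243) = 13079
Policy A (M + 59, T := 24):
  M = 106 + 59 = 165
  T = 24
  B = 297 − 5·24 = 177
  Z = 128 − 3·165 + 5·24 − 3·177 = -778
ΔZ = -778 − 13079 = -13857; ΔT = 24 − 708 = -684
Score = (-2)·(-13857) + 1·(-684) = 27030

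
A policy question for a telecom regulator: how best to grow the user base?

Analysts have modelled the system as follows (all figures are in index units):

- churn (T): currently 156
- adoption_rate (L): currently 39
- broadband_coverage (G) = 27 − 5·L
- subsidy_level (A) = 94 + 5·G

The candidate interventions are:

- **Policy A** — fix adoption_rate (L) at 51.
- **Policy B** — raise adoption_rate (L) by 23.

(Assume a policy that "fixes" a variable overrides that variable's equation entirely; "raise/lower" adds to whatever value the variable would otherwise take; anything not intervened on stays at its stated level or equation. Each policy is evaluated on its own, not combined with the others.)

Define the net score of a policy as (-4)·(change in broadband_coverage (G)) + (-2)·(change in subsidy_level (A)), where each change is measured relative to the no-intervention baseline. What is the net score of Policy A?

Baseline:
  L = 39
  G = 27 − 5·39 = -168
  A = 94 + 5·(-168) = -746
Policy A (L := 51):
  L = 51
  G = 27 − 5·51 = -228
  A = 94 + 5·(-228) = -1046
ΔG = -228 − (-168) = -60; ΔA = -1046 − (-746) = -300
Score = (-4)·(-60) + (-2)·(-300) = 840

840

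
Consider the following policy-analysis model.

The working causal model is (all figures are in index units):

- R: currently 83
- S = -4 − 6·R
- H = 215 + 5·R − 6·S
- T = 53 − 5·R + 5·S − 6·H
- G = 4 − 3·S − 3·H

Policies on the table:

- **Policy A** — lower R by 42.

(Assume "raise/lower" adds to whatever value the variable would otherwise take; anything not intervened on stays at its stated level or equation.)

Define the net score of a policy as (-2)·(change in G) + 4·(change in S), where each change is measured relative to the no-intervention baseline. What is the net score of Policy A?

-7812

Baseline:
  R = 83
  S = -4 − 6·83 = -502
  H = 215 + 5·83 − 6·(-502) = 3642
  G = 4 − 3·(-502) − 3·3642 = -9416
Policy A (R − 42):
  R = 83 − 42 = 41
  S = -4 − 6·41 = -250
  H = 215 + 5·41 − 6·(-250) = 1920
  G = 4 − 3·(-250) − 3·1920 = -5006
ΔG = -5006 − (-9416) = 4410; ΔS = -250 − (-502) = 252
Score = (-2)·4410 + 4·252 = -7812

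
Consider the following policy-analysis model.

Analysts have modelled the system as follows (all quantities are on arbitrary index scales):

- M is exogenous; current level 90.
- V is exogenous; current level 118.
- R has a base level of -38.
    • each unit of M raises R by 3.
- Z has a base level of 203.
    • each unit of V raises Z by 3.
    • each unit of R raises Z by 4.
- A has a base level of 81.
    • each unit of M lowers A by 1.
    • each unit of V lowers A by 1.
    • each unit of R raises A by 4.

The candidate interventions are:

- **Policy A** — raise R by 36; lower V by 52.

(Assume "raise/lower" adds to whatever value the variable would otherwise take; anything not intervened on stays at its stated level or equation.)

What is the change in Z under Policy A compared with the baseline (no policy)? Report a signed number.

Baseline:
  M = 90
  V = 118
  R = -38 + 3·90 = 232
  Z = 203 + 3·118 + 4·232 = 1485
Policy A (R + 36, V − 52):
  M = 90
  V = 118 − 52 = 66
  R = -38 + 3·90 (+36 from intervention) = 268
  Z = 203 + 3·66 + 4·268 = 1473
Change in Z: 1473 − 1485 = -12

-12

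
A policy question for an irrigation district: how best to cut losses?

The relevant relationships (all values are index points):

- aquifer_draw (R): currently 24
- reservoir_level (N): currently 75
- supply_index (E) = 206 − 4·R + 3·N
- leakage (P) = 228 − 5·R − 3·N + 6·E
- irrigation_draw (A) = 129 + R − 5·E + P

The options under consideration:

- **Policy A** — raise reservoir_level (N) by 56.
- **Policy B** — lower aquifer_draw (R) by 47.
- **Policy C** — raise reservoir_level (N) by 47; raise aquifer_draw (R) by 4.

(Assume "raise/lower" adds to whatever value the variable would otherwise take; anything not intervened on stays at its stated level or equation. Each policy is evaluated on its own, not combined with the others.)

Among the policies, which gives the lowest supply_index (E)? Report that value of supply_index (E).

Policy A (N + 56):
  R = 24
  N = 75 + 56 = 131
  E = 206 − 4·24 + 3·131 = 503
Policy B (R − 47):
  R = 24 − 47 = -23
  N = 75
  E = 206 − 4·(-23) + 3·75 = 523
Policy C (N + 47, R + 4):
  R = 24 + 4 = 28
  N = 75 + 47 = 122
  E = 206 − 4·28 + 3·122 = 460
Comparing — Policy A: E=503, Policy B: E=523, Policy C: E=460. Lowest is 460 (Policy C).

460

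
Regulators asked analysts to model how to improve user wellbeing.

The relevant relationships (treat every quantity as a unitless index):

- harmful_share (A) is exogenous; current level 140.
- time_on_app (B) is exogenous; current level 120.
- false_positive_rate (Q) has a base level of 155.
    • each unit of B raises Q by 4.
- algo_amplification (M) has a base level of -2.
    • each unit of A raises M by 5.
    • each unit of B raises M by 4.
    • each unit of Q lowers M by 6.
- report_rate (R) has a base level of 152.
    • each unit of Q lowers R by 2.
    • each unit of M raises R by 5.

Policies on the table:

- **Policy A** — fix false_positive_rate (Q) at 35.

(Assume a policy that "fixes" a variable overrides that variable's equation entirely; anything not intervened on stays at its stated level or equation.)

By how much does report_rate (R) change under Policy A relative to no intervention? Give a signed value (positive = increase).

Baseline:
  A = 140
  B = 120
  Q = 155 + 4·120 = 635
  M = -2 + 5·140 + 4·120 − 6·635 = -2632
  R = 152 − 2·635 + 5·(-2632) = -14278
Policy A (Q := 35):
  A = 140
  B = 120
  Q = 35
  M = -2 + 5·140 + 4·120 − 6·35 = 968
  R = 152 − 2·35 + 5·968 = 4922
Change in R: 4922 − (-14278) = 19200

19200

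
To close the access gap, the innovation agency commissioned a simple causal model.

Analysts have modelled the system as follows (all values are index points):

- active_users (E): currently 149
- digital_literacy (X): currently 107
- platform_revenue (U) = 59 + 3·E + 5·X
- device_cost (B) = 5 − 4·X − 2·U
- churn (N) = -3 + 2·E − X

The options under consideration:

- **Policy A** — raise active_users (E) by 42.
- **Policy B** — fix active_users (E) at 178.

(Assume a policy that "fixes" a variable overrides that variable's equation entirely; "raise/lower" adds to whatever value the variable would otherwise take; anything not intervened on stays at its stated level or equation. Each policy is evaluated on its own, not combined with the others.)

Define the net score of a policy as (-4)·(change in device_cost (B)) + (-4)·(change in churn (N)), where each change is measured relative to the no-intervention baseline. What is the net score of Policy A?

Baseline:
  E = 149
  X = 107
  U = 59 + 3·149 + 5·107 = 1041
  B = 5 − 4·107 − 2·1041 = -2505
  N = -3 + 2·149 − 107 = 188
Policy A (E + 42):
  E = 149 + 42 = 191
  X = 107
  U = 59 + 3·191 + 5·107 = 1167
  B = 5 − 4·107 − 2·1167 = -2757
  N = -3 + 2·191 − 107 = 272
ΔB = -2757 − (-2505) = -252; ΔN = 272 − 188 = 84
Score = (-4)·(-252) + (-4)·84 = 672

672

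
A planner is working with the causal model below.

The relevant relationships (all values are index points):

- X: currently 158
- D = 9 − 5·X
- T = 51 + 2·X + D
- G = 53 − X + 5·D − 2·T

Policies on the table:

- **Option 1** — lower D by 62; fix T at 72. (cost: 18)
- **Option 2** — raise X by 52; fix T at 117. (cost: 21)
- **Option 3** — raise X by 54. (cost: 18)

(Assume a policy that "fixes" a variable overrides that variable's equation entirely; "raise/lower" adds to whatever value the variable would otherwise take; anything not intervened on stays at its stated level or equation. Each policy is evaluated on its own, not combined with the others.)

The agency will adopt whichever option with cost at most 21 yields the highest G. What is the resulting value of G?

-4262

Option 1 (D − 62, T := 72):
  X = 158
  D = 9 − 5·158 (−62 from intervention) = -843
  T = 72
  G = 53 − 158 + 5·(-843) − 2·72 = -4464
Option 2 (X + 52, T := 117):
  X = 158 + 52 = 210
  D = 9 − 5·210 = -1041
  T = 117
  G = 53 − 210 + 5·(-1041) − 2·117 = -5596
Option 3 (X + 54):
  X = 158 + 54 = 212
  D = 9 − 5·212 = -1051
  T = 51 + 2·212 + (-1051) = -576
  G = 53 − 212 + 5·(-1051) − 2·(-576) = -4262
Comparing — Option 1: G=-4464, Option 2: G=-5596, Option 3: G=-4262. Highest is -4262 (Option 3).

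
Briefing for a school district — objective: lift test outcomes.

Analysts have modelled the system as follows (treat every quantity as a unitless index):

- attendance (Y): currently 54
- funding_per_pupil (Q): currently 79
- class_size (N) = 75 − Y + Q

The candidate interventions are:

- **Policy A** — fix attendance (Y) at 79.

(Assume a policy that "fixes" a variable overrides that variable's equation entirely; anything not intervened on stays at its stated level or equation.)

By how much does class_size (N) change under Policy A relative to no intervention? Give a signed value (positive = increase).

Baseline:
  Y = 54
  Q = 79
  N = 75 − 54 + 79 = 100
Policy A (Y := 79):
  Y = 79
  Q = 79
  N = 75 − 79 + 79 = 75
Change in N: 75 − 100 = -25

-25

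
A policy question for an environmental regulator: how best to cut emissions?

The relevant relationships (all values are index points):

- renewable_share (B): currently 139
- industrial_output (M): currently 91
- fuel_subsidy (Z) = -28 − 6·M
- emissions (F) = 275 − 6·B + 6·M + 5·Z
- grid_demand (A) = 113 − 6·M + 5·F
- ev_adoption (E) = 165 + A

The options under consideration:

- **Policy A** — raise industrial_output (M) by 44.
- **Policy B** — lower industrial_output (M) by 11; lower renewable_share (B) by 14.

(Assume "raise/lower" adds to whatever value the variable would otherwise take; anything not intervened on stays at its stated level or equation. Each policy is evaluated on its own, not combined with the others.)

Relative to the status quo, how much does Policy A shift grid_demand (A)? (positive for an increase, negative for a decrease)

-5544

Baseline:
  B = 139
  M = 91
  Z = -28 − 6·91 = -574
  F = 275 − 6·139 + 6·91 + 5·(-574) = -2883
  A = 113 − 6·91 + 5·(-2883) = -14848
Policy A (M + 44):
  B = 139
  M = 91 + 44 = 135
  Z = -28 − 6·135 = -838
  F = 275 − 6·139 + 6·135 + 5·(-838) = -3939
  A = 113 − 6·135 + 5·(-3939) = -20392
Change in A: -20392 − (-14848) = -5544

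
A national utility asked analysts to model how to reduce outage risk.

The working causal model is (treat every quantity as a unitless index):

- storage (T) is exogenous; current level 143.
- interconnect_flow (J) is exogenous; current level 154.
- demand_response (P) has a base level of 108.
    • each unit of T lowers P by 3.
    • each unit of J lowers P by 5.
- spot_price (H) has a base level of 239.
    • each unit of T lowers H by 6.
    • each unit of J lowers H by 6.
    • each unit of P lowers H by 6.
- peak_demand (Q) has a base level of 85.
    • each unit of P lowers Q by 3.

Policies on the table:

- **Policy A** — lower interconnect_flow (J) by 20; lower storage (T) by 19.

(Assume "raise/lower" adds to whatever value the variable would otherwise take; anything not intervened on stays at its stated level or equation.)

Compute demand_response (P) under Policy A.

Policy A (J − 20, T − 19):
  T = 143 − 19 = 124
  J = 154 − 20 = 134
  P = 108 − 3·124 − 5·134 = -934

-934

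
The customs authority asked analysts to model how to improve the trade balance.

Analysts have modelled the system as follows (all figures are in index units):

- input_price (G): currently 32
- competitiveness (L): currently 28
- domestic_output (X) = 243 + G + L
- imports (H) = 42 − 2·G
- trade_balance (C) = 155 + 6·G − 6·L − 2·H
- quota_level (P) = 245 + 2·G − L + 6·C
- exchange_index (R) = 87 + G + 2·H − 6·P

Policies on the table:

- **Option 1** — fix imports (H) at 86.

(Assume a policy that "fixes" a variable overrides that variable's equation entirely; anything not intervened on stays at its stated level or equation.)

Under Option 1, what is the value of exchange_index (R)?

-1647

Option 1 (H := 86):
  G = 32
  L = 28
  H = 86
  C = 155 + 6·32 − 6·28 − 2·86 = 7
  P = 245 + 2·32 − 28 + 6·7 = 323
  R = 87 + 32 + 2·86 − 6·323 = -1647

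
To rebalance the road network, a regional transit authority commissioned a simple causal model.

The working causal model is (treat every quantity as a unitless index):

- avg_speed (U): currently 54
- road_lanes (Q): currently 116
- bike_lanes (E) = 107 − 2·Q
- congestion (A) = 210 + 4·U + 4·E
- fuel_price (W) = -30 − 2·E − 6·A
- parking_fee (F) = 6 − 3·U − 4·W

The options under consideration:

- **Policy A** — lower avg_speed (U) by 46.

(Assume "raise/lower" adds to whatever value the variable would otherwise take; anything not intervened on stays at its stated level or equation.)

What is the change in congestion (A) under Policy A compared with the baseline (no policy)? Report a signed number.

Baseline:
  U = 54
  Q = 116
  E = 107 − 2·116 = -125
  A = 210 + 4·54 + 4·(-125) = -74
Policy A (U − 46):
  U = 54 − 46 = 8
  Q = 116
  E = 107 − 2·116 = -125
  A = 210 + 4·8 + 4·(-125) = -258
Change in A: -258 − (-74) = -184

-184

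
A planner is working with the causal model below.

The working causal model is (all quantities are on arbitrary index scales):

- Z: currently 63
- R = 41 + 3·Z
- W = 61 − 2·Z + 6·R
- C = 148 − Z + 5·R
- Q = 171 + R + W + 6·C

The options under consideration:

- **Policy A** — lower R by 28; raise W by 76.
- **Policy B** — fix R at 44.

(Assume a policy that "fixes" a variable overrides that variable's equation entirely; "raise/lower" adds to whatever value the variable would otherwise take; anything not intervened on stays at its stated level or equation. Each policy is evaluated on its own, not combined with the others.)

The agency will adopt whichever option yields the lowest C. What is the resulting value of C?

305

Policy A (R − 28, W + 76):
  Z = 63
  R = 41 + 3·63 (−28 from intervention) = 202
  C = 148 − 63 + 5·202 = 1095
Policy B (R := 44):
  Z = 63
  R = 44
  C = 148 − 63 + 5·44 = 305
Comparing — Policy A: C=1095, Policy B: C=305. Lowest is 305 (Policy B).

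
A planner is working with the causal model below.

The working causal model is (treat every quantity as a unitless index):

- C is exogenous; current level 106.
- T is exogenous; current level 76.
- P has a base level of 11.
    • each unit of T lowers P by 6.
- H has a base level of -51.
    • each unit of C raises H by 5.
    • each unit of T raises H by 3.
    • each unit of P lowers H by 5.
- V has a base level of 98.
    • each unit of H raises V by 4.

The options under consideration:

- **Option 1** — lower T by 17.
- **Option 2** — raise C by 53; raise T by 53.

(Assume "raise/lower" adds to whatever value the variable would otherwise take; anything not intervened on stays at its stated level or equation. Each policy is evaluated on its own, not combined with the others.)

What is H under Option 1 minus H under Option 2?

Option 1 (T − 17):
  C = 106
  T = 76 − 17 = 59
  P = 11 − 6·59 = -343
  H = -51 + 5·106 + 3·59 − 5·(-343) = 2371
Option 2 (C + 53, T + 53):
  C = 106 + 53 = 159
  T = 76 + 53 = 129
  P = 11 − 6·129 = -763
  H = -51 + 5·159 + 3·129 − 5·(-763) = 4946
H: 2371 − 4946 = -2575

-2575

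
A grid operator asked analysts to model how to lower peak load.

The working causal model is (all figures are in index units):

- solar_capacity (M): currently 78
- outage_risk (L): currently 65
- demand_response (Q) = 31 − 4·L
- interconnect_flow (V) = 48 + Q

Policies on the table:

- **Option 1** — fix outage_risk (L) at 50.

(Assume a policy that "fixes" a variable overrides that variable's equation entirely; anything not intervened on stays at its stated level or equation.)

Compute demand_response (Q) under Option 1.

Option 1 (L := 50):
  L = 50
  Q = 31 − 4·50 = -169

-169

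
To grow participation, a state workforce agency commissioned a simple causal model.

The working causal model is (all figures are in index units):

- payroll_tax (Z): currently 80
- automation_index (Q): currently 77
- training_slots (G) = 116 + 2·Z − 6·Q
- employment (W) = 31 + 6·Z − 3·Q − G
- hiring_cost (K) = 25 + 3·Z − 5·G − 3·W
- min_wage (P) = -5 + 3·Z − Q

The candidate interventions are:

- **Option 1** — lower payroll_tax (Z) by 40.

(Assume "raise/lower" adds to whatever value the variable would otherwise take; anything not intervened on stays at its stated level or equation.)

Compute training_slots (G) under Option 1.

-266

Option 1 (Z − 40):
  Z = 80 − 40 = 40
  Q = 77
  G = 116 + 2·40 − 6·77 = -266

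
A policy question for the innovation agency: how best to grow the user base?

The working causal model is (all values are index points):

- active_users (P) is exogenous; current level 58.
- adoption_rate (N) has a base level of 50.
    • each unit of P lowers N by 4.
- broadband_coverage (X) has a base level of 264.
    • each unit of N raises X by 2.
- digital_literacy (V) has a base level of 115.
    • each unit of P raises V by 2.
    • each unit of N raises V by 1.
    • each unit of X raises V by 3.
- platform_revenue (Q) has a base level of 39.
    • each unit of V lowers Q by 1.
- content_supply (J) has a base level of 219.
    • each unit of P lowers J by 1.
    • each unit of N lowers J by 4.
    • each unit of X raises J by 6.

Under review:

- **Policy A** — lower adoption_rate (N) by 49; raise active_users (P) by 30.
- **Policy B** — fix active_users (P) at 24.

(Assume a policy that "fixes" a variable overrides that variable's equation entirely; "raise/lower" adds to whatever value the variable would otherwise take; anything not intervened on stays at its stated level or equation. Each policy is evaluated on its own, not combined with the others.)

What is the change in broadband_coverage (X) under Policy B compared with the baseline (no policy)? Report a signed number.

Baseline:
  P = 58
  N = 50 − 4·58 = -182
  X = 264 + 2·(-182) = -100
Policy B (P := 24):
  P = 24
  N = 50 − 4·24 = -46
  X = 264 + 2·(-46) = 172
Change in X: 172 − (-100) = 272

272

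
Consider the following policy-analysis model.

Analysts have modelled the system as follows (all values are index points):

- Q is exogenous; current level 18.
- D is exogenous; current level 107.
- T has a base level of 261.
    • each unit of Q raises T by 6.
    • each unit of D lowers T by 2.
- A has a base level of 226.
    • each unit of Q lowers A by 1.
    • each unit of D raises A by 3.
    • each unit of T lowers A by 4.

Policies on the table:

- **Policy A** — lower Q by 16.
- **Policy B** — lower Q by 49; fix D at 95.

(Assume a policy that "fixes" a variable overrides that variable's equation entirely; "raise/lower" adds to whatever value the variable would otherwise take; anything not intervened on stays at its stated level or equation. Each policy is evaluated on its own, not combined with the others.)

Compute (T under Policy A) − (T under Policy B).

Policy A (Q − 16):
  Q = 18 − 16 = 2
  D = 107
  T = 261 + 6·2 − 2·107 = 59
Policy B (Q − 49, D := 95):
  Q = 18 − 49 = -31
  D = 95
  T = 261 + 6·(-31) − 2·95 = -115
T: 59 − (-115) = 174

174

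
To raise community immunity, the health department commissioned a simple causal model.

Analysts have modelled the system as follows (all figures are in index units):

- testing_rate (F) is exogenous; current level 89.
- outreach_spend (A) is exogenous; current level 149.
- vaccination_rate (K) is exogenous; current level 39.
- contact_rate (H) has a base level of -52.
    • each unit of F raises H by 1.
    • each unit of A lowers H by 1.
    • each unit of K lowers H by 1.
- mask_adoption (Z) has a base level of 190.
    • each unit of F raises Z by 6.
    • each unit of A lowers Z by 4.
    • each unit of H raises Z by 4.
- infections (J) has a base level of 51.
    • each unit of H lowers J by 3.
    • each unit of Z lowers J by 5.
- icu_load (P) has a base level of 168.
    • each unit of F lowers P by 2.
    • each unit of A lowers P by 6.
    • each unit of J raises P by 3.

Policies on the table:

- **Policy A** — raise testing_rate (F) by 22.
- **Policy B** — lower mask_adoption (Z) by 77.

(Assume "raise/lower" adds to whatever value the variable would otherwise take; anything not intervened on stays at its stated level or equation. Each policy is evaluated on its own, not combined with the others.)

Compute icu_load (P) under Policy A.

Policy A (F + 22):
  F = 89 + 22 = 111
  A = 149
  K = 39
  H = -52 + 111 − 149 − 39 = -129
  Z = 190 + 6·111 − 4·149 + 4·(-129) = -256
  J = 51 − 3·(-129) − 5·(-256) = 1718
  P = 168 − 2·111 − 6·149 + 3·1718 = 4206

4206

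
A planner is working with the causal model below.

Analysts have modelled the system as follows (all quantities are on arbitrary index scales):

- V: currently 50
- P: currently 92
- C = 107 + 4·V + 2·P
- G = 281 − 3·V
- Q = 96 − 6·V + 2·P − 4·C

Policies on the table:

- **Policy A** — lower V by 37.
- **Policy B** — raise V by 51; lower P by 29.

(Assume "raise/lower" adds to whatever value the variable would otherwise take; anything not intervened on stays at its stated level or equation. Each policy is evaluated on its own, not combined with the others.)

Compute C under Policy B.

Policy B (V + 51, P − 29):
  V = 50 + 51 = 101
  P = 92 − 29 = 63
  C = 107 + 4·101 + 2·63 = 637

637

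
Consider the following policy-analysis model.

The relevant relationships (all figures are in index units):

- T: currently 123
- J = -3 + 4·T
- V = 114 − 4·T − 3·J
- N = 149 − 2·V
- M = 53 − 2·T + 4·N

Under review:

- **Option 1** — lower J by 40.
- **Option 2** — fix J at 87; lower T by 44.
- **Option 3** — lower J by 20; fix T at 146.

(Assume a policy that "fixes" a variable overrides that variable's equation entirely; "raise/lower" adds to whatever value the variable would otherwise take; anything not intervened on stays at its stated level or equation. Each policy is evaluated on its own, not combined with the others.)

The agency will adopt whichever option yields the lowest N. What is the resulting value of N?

1075

Option 1 (J − 40):
  T = 123
  J = -3 + 4·123 (−40 from intervention) = 449
  V = 114 − 4·123 − 3·449 = -1725
  N = 149 − 2·(-1725) = 3599
Option 2 (J := 87, T − 44):
  T = 123 − 44 = 79
  J = 87
  V = 114 − 4·79 − 3·87 = -463
  N = 149 − 2·(-463) = 1075
Option 3 (J − 20, T := 146):
  T = 146
  J = -3 + 4·146 (−20 from intervention) = 561
  V = 114 − 4·146 − 3·561 = -2153
  N = 149 − 2·(-2153) = 4455
Comparing — Option 1: N=3599, Option 2: N=1075, Option 3: N=4455. Lowest is 1075 (Option 2).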